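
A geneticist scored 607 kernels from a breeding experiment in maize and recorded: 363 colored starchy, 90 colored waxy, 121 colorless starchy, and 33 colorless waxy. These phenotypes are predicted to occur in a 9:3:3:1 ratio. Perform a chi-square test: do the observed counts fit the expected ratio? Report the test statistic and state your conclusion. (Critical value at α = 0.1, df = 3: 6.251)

The 9:3:3:1 ratio has 16 parts, so with N = 607 the expected counts are:
  colored starchy: 607 × 9/16 = 341.4375
  colored waxy: 607 × 3/16 = 113.8125
  colorless starchy: 607 × 3/16 = 113.8125
  colorless waxy: 607 × 1/16 = 37.9375
χ² = Σ (O − E)² / E
  colored starchy: (363 − 341.4375)² / 341.4375 = 1.3617
  colored waxy: (90 − 113.8125)² / 113.8125 = 4.9822
  colorless starchy: (121 − 113.8125)² / 113.8125 = 0.4539
  colorless waxy: (33 − 37.9375)² / 37.9375 = 0.6426
χ² = 1.3617 + 4.9822 + 0.4539 + 0.6426 = 7.4404 ≈ 7.440
Degrees of freedom = 4 − 1 = 3; critical value at α = 0.1 is 6.251.
Since 7.440 > 6.251, we reject the null hypothesis — the data do not fit the 9:3:3:1 ratio.

7.440; not consistent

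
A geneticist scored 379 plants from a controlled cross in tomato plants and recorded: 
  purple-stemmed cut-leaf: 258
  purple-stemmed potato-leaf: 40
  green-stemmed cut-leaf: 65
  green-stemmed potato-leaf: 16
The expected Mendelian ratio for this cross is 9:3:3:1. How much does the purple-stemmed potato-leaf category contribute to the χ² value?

13.578

Total ratio parts = 16. Expected numbers out of 379:
  purple-stemmed cut-leaf: 379 × 9/16 = 213.1875
  purple-stemmed potato-leaf: 379 × 3/16 = 71.0625
  green-stemmed cut-leaf: 379 × 3/16 = 71.0625
  green-stemmed potato-leaf: 379 × 1/16 = 23.6875
Contribution of purple-stemmed potato-leaf: (40 − 71.0625)² / 71.0625 = 13.5779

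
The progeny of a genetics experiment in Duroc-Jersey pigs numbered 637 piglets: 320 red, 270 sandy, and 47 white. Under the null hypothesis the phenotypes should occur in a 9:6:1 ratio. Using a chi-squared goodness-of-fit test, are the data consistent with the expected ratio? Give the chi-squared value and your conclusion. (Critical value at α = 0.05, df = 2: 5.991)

Expected counts for N = 637 under a 9:6:1 ratio (total parts = 16):
  red: 637 × 9/16 = 358.3125
  sandy: 637 × 6/16 = 238.875
  white: 637 × 1/16 = 39.8125
χ² = Σ (O − E)² / E
  red: (320 − 358.3125)² / 358.3125 = 4.0966
  sandy: (270 − 238.875)² / 238.875 = 4.0555
  white: (47 − 39.8125)² / 39.8125 = 1.2976
χ² = 4.0966 + 4.0555 + 1.2976 = 9.4497 ≈ 9.450
Degrees of freedom = 3 − 1 = 2; critical value at α = 0.05 is 5.991.
Since 9.450 > 5.991, we reject the null hypothesis — the data do not fit the 9:6:1 ratio.

9.450; not consistent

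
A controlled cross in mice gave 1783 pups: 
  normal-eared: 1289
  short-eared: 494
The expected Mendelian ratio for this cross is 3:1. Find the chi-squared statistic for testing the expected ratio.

6.964

Expected counts for N = 1783 under a 3:1 ratio (total parts = 4):
  normal-eared: 1783 × 3/4 = 1337.25
  short-eared: 1783 × 1/4 = 445.75
χ² = Σ (O − E)² / E
  normal-eared: (1289 − 1337.25)² / 1337.25 = 1.7409
  short-eared: (494 − 445.75)² / 445.75 = 5.2228
χ² = 1.7409 + 5.2228 = 6.9637 ≈ 6.964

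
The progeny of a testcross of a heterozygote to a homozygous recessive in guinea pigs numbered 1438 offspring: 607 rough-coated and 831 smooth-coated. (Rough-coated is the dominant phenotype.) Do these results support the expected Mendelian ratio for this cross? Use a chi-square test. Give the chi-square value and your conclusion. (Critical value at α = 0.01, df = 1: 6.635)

A testcross of a heterozygote (Aa × aa) gives a 1:1 phenotypic ratio.
The 1:1 ratio has 2 parts, so with N = 1438 the expected counts are:
  rough-coated: 1438 × 1/2 = 719
  smooth-coated: 1438 × 1/2 = 719
χ² = Σ (O − E)² / E
  rough-coated: (607 − 719)² / 719 = 17.4465
  smooth-coated: (831 − 719)² / 719 = 17.4465
χ² = 17.4465 + 17.4465 = 34.893
Degrees of freedom = 2 − 1 = 1; critical value at α = 0.01 is 6.635.
Since 34.893 > 6.635, we reject the null hypothesis — the data do not fit the 1:1 ratio.

34.893; not consistent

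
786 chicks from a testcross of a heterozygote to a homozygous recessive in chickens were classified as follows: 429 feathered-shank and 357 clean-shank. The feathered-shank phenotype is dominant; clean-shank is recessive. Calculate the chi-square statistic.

6.595

A testcross of a heterozygote (Aa × aa) gives a 1:1 phenotypic ratio.
Under the 1:1 hypothesis (Σ ratio = 2, N = 786):
  feathered-shank: 786 × 1/2 = 393
  clean-shank: 786 × 1/2 = 393
χ² = Σ (O − E)² / E
  feathered-shank: (429 − 393)² / 393 = 3.2977
  clean-shank: (357 − 393)² / 393 = 3.2977
χ² = 3.2977 + 3.2977 = 6.5954 ≈ 6.595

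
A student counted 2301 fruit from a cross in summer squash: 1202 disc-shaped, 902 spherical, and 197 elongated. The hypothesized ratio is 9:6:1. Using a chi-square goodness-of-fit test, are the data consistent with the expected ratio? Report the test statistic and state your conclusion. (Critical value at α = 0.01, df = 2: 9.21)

28.029; not consistent

Total ratio parts = 16. Expected numbers out of 2301:
  disc-shaped: 2301 × 9/16 = 1294.3125
  spherical: 2301 × 6/16 = 862.875
  elongated: 2301 × 1/16 = 143.8125
χ² = Σ (O − E)² / E
  disc-shaped: (1202 − 1294.3125)² / 1294.3125 = 6.5839
  spherical: (902 − 862.875)² / 862.875 = 1.7740
  elongated: (197 − 143.8125)² / 143.8125 = 19.6708
χ² = 6.5839 + 1.7740 + 19.6708 = 28.0287 ≈ 28.029
Degrees of freedom = 3 − 1 = 2; critical value at α = 0.01 is 9.21.
Since 28.029 > 9.21, we reject the null hypothesis — the data do not fit the 9:6:1 ratio.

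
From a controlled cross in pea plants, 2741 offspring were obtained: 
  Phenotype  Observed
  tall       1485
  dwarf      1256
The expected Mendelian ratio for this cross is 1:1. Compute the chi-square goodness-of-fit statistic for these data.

19.132

The 1:1 ratio has 2 parts, so with N = 2741 the expected counts are:
  tall: 2741 × 1/2 = 1370.5
  dwarf: 2741 × 1/2 = 1370.5
χ² = Σ (O − E)² / E
  tall: (1485 − 1370.5)² / 1370.5 = 9.5660
  dwarf: (1256 − 1370.5)² / 1370.5 = 9.5660
χ² = 9.5660 + 9.5660 = 19.132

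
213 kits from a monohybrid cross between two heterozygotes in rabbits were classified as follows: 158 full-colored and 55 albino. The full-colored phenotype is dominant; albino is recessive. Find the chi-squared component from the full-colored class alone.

For a monohybrid cross between heterozygotes with complete dominance, the expected phenotypic ratio is 3:1.
Expected counts for N = 213 under a 3:1 ratio (total parts = 4):
  full-colored: 213 × 3/4 = 159.75
  albino: 213 × 1/4 = 53.25
Contribution of full-colored: (158 − 159.75)² / 159.75 = 0.0192

0.019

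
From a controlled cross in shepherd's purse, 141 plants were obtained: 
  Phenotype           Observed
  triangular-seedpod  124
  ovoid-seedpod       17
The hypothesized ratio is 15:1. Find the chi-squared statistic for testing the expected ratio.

8.114

Total ratio parts = 16. Expected numbers out of 141:
  triangular-seedpod: 141 × 15/16 = 132.1875
  ovoid-seedpod: 141 × 1/16 = 8.8125
χ² = Σ (O − E)² / E
  triangular-seedpod: (124 − 132.1875)² / 132.1875 = 0.5071
  ovoid-seedpod: (17 − 8.8125)² / 8.8125 = 7.6068
χ² = 0.5071 + 7.6068 = 8.1139 ≈ 8.114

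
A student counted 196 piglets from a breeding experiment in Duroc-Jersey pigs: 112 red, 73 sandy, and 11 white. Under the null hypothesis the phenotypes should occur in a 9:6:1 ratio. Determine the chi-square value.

Total ratio parts = 16. Expected numbers out of 196:
  red: 196 × 9/16 = 110.25
  sandy: 196 × 6/16 = 73.5
  white: 196 × 1/16 = 12.25
χ² = Σ (O − E)² / E
  red: (112 − 110.25)² / 110.25 = 0.0278
  sandy: (73 − 73.5)² / 73.5 = 0.0034
  white: (11 − 12.25)² / 12.25 = 0.1276
χ² = 0.0278 + 0.0034 + 0.1276 = 0.1588 ≈ 0.159

0.159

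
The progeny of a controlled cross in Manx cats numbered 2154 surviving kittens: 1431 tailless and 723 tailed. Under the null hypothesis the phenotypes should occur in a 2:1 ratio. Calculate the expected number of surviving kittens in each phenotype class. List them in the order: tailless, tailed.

1436, 718

The 2:1 ratio has 3 parts, so with N = 2154 the expected counts are:
  tailless: 2154 × 2/3 = 1436
  tailed: 2154 × 1/3 = 718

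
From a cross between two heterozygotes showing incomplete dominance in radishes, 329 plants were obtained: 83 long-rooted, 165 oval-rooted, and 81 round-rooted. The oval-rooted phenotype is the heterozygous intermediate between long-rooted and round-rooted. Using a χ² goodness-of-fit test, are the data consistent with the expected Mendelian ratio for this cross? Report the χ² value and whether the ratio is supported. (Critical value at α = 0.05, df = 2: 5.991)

With incomplete dominance, a heterozygote × heterozygote cross gives a 1:2:1 phenotypic ratio.
The 1:2:1 ratio has 4 parts, so with N = 329 the expected counts are:
  long-rooted: 329 × 1/4 = 82.25
  oval-rooted: 329 × 2/4 = 164.5
  round-rooted: 329 × 1/4 = 82.25
χ² = Σ (O − E)² / E
  long-rooted: (83 − 82.25)² / 82.25 = 0.0068
  oval-rooted: (165 − 164.5)² / 164.5 = 0.0015
  round-rooted: (81 − 82.25)² / 82.25 = 0.0190
χ² = 0.0068 + 0.0015 + 0.0190 = 0.0273 ≈ 0.027
Degrees of freedom = 3 − 1 = 2; critical value at α = 0.05 is 5.991.
Since 0.027 < 5.991, we fail to reject the null hypothesis — the data are consistent with the 1:2:1 ratio.

0.027; consistent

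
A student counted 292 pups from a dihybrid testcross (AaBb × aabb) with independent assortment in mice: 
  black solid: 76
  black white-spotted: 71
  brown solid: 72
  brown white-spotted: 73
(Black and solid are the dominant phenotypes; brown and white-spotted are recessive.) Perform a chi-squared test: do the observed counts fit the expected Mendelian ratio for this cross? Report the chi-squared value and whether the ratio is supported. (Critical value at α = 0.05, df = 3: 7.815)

A dihybrid testcross with independent assortment gives a 1:1:1:1 ratio.
Total ratio parts = 4. Expected numbers out of 292:
  black solid: 292 × 1/4 = 73
  black white-spotted: 292 × 1/4 = 73
  brown solid: 292 × 1/4 = 73
  brown white-spotted: 292 × 1/4 = 73
χ² = Σ (O − E)² / E
  black solid: (76 − 73)² / 73 = 0.1233
  black white-spotted: (71 − 73)² / 73 = 0.0548
  brown solid: (72 − 73)² / 73 = 0.0137
  brown white-spotted: (73 − 73)² / 73 = 0.0000
χ² = 0.1233 + 0.0548 + 0.0137 + 0.0000 = 0.1918 ≈ 0.192
Degrees of freedom = 4 − 1 = 3; critical value at α = 0.05 is 7.815.
Since 0.192 < 7.815, we fail to reject the null hypothesis — the data are consistent with the 1:1:1:1 ratio.

0.192; consistent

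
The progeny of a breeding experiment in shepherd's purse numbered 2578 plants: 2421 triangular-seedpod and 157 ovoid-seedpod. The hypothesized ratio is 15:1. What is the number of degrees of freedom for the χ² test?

A goodness-of-fit test with 2 phenotype classes has df = 2 − 1 = 1.

1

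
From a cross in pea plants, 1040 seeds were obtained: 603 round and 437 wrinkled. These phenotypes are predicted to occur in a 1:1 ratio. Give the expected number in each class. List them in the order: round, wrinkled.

520, 520

Total ratio parts = 2. Expected numbers out of 1040:
  round: 1040 × 1/2 = 520
  wrinkled: 1040 × 1/2 = 520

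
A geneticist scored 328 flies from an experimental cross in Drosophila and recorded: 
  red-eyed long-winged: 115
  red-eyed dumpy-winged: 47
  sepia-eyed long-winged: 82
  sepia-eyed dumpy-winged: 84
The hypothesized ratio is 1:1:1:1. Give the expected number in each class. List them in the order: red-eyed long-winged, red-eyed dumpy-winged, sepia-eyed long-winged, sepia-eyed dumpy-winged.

82, 82, 82, 82

Total ratio parts = 4. Expected numbers out of 328:
  red-eyed long-winged: 328 × 1/4 = 82
  red-eyed dumpy-winged: 328 × 1/4 = 82
  sepia-eyed long-winged: 328 × 1/4 = 82
  sepia-eyed dumpy-winged: 328 × 1/4 = 82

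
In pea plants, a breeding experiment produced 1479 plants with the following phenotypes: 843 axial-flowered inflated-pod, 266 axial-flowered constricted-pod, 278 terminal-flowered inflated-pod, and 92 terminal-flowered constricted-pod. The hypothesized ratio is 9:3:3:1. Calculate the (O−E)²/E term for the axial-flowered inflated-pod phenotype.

Total ratio parts = 16. Expected numbers out of 1479:
  axial-flowered inflated-pod: 1479 × 9/16 = 831.9375
  axial-flowered constricted-pod: 1479 × 3/16 = 277.3125
  terminal-flowered inflated-pod: 1479 × 3/16 = 277.3125
  terminal-flowered constricted-pod: 1479 × 1/16 = 92.4375
Contribution of axial-flowered inflated-pod: (843 − 831.9375)² / 831.9375 = 0.1471

0.147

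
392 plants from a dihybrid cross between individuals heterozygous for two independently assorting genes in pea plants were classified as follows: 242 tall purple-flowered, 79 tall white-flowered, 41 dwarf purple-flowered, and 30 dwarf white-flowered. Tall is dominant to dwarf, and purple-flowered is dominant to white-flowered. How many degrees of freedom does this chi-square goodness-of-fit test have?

3

A dihybrid F₂ with independent assortment and complete dominance at both loci gives a 9:3:3:1 phenotypic ratio.
A goodness-of-fit test with 4 phenotype classes has df = 4 − 1 = 3.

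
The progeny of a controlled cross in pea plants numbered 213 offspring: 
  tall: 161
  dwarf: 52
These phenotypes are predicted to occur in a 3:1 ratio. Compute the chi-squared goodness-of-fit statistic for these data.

Expected counts for N = 213 under a 3:1 ratio (total parts = 4):
  tall: 213 × 3/4 = 159.75
  dwarf: 213 × 1/4 = 53.25
χ² = Σ (O − E)² / E
  tall: (161 − 159.75)² / 159.75 = 0.0098
  dwarf: (52 − 53.25)² / 53.25 = 0.0293
χ² = 0.0098 + 0.0293 = 0.0391 ≈ 0.039

0.039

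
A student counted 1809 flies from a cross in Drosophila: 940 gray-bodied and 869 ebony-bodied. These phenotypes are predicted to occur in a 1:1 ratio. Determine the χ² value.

2.787

Expected counts for N = 1809 under a 1:1 ratio (total parts = 2):
  gray-bodied: 1809 × 1/2 = 904.5
  ebony-bodied: 1809 × 1/2 = 904.5
χ² = Σ (O − E)² / E
  gray-bodied: (940 − 904.5)² / 904.5 = 1.3933
  ebony-bodied: (869 − 904.5)² / 904.5 = 1.3933
χ² = 1.3933 + 1.3933 = 2.7866 ≈ 2.787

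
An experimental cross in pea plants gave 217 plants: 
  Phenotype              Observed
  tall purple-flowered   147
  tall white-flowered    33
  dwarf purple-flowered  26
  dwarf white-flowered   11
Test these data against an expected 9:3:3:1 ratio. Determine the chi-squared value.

Total ratio parts = 16. Expected numbers out of 217:
  tall purple-flowered: 217 × 9/16 = 122.0625
  tall white-flowered: 217 × 3/16 = 40.6875
  dwarf purple-flowered: 217 × 3/16 = 40.6875
  dwarf white-flowered: 217 × 1/16 = 13.5625
χ² = Σ (O − E)² / E
  tall purple-flowered: (147 − 122.0625)² / 122.0625 = 5.0948
  tall white-flowered: (33 − 40.6875)² / 40.6875 = 1.4525
  dwarf purple-flowered: (26 − 40.6875)² / 40.6875 = 5.3019
  dwarf white-flowered: (11 − 13.5625)² / 13.5625 = 0.4842
χ² = 5.0948 + 1.4525 + 5.3019 + 0.4842 = 12.3334 ≈ 12.333

12.333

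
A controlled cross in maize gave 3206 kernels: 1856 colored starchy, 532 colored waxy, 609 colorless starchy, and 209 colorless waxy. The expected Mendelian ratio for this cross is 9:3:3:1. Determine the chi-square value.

9.959

Total ratio parts = 16. Expected numbers out of 3206:
  colored starchy: 3206 × 9/16 = 1803.375
  colored waxy: 3206 × 3/16 = 601.125
  colorless starchy: 3206 × 3/16 = 601.125
  colorless waxy: 3206 × 1/16 = 200.375
χ² = Σ (O − E)² / E
  colored starchy: (1856 − 1803.375)² / 1803.375 = 1.5357
  colored waxy: (532 − 601.125)² / 601.125 = 7.9489
  colorless starchy: (609 − 601.125)² / 601.125 = 0.1032
  colorless waxy: (209 − 200.375)² / 200.375 = 0.3713
χ² = 1.5357 + 7.9489 + 0.1032 + 0.3713 = 9.9591 ≈ 9.959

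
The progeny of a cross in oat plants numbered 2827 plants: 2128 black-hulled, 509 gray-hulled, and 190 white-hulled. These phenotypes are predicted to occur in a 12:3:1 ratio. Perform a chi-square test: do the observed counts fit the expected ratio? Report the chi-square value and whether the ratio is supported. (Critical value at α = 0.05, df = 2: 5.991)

Under the 12:3:1 hypothesis (Σ ratio = 16, N = 2827):
  black-hulled: 2827 × 12/16 = 2120.25
  gray-hulled: 2827 × 3/16 = 530.0625
  white-hulled: 2827 × 1/16 = 176.6875
χ² = Σ (O − E)² / E
  black-hulled: (2128 − 2120.25)² / 2120.25 = 0.0283
  gray-hulled: (509 − 530.0625)² / 530.0625 = 0.8369
  white-hulled: (190 − 176.6875)² / 176.6875 = 1.0030
χ² = 0.0283 + 0.8369 + 1.0030 = 1.8682 ≈ 1.868
Degrees of freedom = 3 − 1 = 2; critical value at α = 0.05 is 5.991.
Since 1.868 < 5.991, we fail to reject the null hypothesis — the data are consistent with the 12:3:1 ratio.

1.868; consistent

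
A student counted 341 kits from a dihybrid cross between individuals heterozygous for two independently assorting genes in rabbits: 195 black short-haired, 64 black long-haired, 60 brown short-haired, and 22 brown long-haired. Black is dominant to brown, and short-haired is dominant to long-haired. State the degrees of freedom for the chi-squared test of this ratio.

3

A dihybrid F₂ with independent assortment and complete dominance at both loci gives a 9:3:3:1 phenotypic ratio.
A goodness-of-fit test with 4 phenotype classes has df = 4 − 1 = 3.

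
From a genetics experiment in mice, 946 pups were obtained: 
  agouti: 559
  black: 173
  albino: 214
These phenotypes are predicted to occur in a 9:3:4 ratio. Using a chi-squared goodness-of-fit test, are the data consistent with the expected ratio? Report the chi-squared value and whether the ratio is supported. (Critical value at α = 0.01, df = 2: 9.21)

Expected counts for N = 946 under a 9:3:4 ratio (total parts = 16):
  agouti: 946 × 9/16 = 532.125
  black: 946 × 3/16 = 177.375
  albino: 946 × 4/16 = 236.5
χ² = Σ (O − E)² / E
  agouti: (559 − 532.125)² / 532.125 = 1.3573
  black: (173 − 177.375)² / 177.375 = 0.1079
  albino: (214 − 236.5)² / 236.5 = 2.1406
χ² = 1.3573 + 0.1079 + 2.1406 = 3.6058 ≈ 3.606
Degrees of freedom = 3 − 1 = 2; critical value at α = 0.01 is 9.21.
Since 3.606 < 9.21, we fail to reject the null hypothesis — the data are consistent with the 9:3:4 ratio.

3.606; consistent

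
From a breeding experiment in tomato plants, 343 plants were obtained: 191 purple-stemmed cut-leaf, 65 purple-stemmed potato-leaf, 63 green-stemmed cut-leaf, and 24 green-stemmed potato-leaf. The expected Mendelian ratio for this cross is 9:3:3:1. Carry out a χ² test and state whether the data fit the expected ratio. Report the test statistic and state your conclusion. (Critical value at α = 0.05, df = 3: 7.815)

Under the 9:3:3:1 hypothesis (Σ ratio = 16, N = 343):
  purple-stemmed cut-leaf: 343 × 9/16 = 192.9375
  purple-stemmed potato-leaf: 343 × 3/16 = 64.3125
  green-stemmed cut-leaf: 343 × 3/16 = 64.3125
  green-stemmed potato-leaf: 343 × 1/16 = 21.4375
χ² = Σ (O − E)² / E
  purple-stemmed cut-leaf: (191 − 192.9375)² / 192.9375 = 0.0195
  purple-stemmed potato-leaf: (65 − 64.3125)² / 64.3125 = 0.0073
  green-stemmed cut-leaf: (63 − 64.3125)² / 64.3125 = 0.0268
  green-stemmed potato-leaf: (24 − 21.4375)² / 21.4375 = 0.3063
χ² = 0.0195 + 0.0073 + 0.0268 + 0.3063 = 0.3599 ≈ 0.360
Degrees of freedom = 4 − 1 = 3; critical value at α = 0.05 is 7.815.
Since 0.360 < 7.815, we fail to reject the null hypothesis — the data are consistent with the 9:3:3:1 ratio.

0.360; consistent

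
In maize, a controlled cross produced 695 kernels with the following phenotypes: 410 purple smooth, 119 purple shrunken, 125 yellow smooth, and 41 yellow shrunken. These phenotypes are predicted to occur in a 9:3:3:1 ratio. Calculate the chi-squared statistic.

Expected counts for N = 695 under a 9:3:3:1 ratio (total parts = 16):
  purple smooth: 695 × 9/16 = 390.9375
  purple shrunken: 695 × 3/16 = 130.3125
  yellow smooth: 695 × 3/16 = 130.3125
  yellow shrunken: 695 × 1/16 = 43.4375
χ² = Σ (O − E)² / E
  purple smooth: (410 − 390.9375)² / 390.9375 = 0.9295
  purple shrunken: (119 − 130.3125)² / 130.3125 = 0.9820
  yellow smooth: (125 − 130.3125)² / 130.3125 = 0.2166
  yellow shrunken: (41 − 43.4375)² / 43.4375 = 0.1368
χ² = 0.9295 + 0.9820 + 0.2166 + 0.1368 = 2.2649 ≈ 2.265

2.265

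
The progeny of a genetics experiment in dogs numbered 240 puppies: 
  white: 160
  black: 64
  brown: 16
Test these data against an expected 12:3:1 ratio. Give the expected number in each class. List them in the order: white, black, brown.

Under the 12:3:1 hypothesis (Σ ratio = 16, N = 240):
  white: 240 × 12/16 = 180
  black: 240 × 3/16 = 45
  brown: 240 × 1/16 = 15

180, 45, 15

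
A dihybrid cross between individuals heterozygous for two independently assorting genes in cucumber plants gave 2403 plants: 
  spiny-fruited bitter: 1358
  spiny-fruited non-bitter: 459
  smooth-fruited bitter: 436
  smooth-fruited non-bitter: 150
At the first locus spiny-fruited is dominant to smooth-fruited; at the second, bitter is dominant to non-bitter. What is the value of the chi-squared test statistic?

A dihybrid F₂ with independent assortment and complete dominance at both loci gives a 9:3:3:1 phenotypic ratio.
Expected counts for N = 2403 under a 9:3:3:1 ratio (total parts = 16):
  spiny-fruited bitter: 2403 × 9/16 = 1351.6875
  spiny-fruited non-bitter: 2403 × 3/16 = 450.5625
  smooth-fruited bitter: 2403 × 3/16 = 450.5625
  smooth-fruited non-bitter: 2403 × 1/16 = 150.1875
χ² = Σ (O − E)² / E
  spiny-fruited bitter: (1358 − 1351.6875)² / 1351.6875 = 0.0295
  spiny-fruited non-bitter: (459 − 450.5625)² / 450.5625 = 0.1580
  smooth-fruited bitter: (436 − 450.5625)² / 450.5625 = 0.4707
  smooth-fruited non-bitter: (150 − 150.1875)² / 150.1875 = 0.0002
χ² = 0.0295 + 0.1580 + 0.4707 + 0.0002 = 0.6584 ≈ 0.658

0.658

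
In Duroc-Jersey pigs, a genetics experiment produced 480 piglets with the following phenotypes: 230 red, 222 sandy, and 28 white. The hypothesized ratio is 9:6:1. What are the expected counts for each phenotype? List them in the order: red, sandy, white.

270, 180, 30

The 9:6:1 ratio has 16 parts, so with N = 480 the expected counts are:
  red: 480 × 9/16 = 270
  sandy: 480 × 6/16 = 180
  white: 480 × 1/16 = 30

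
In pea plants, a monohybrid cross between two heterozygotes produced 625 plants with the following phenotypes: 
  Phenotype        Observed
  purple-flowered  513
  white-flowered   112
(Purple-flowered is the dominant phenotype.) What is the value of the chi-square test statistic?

For a monohybrid cross between heterozygotes with complete dominance, the expected phenotypic ratio is 3:1.
Total ratio parts = 4. Expected numbers out of 625:
  purple-flowered: 625 × 3/4 = 468.75
  white-flowered: 625 × 1/4 = 156.25
χ² = Σ (O − E)² / E
  purple-flowered: (513 − 468.75)² / 468.75 = 4.1772
  white-flowered: (112 − 156.25)² / 156.25 = 12.5316
χ² = 4.1772 + 12.5316 = 16.7088 ≈ 16.709

16.709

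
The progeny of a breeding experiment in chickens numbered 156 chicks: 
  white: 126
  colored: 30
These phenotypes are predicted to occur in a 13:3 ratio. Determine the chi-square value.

0.024

The 13:3 ratio has 16 parts, so with N = 156 the expected counts are:
  white: 156 × 13/16 = 126.75
  colored: 156 × 3/16 = 29.25
χ² = Σ (O − E)² / E
  white: (126 − 126.75)² / 126.75 = 0.0044
  colored: (30 − 29.25)² / 29.25 = 0.0192
χ² = 0.0044 + 0.0192 = 0.0236 ≈ 0.024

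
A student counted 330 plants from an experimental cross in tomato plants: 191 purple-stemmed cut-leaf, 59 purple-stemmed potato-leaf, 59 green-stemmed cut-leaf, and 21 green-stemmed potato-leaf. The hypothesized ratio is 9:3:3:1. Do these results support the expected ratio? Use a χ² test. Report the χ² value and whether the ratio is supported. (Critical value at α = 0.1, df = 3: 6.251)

Expected counts for N = 330 under a 9:3:3:1 ratio (total parts = 16):
  purple-stemmed cut-leaf: 330 × 9/16 = 185.625
  purple-stemmed potato-leaf: 330 × 3/16 = 61.875
  green-stemmed cut-leaf: 330 × 3/16 = 61.875
  green-stemmed potato-leaf: 330 × 1/16 = 20.625
χ² = Σ (O − E)² / E
  purple-stemmed cut-leaf: (191 − 185.625)² / 185.625 = 0.1556
  purple-stemmed potato-leaf: (59 − 61.875)² / 61.875 = 0.1336
  green-stemmed cut-leaf: (59 − 61.875)² / 61.875 = 0.1336
  green-stemmed potato-leaf: (21 − 20.625)² / 20.625 = 0.0068
χ² = 0.1556 + 0.1336 + 0.1336 + 0.0068 = 0.4296 ≈ 0.430
Degrees of freedom = 4 − 1 = 3; critical value at α = 0.1 is 6.251.
Since 0.430 < 6.251, we fail to reject the null hypothesis — the data are consistent with the 9:3:3:1 ratio.

0.430; consistent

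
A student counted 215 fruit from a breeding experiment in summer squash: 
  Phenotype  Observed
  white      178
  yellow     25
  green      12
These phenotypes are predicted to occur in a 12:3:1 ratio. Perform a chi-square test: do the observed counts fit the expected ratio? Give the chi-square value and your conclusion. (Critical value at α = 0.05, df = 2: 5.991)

7.710; not consistent

Total ratio parts = 16. Expected numbers out of 215:
  white: 215 × 12/16 = 161.25
  yellow: 215 × 3/16 = 40.3125
  green: 215 × 1/16 = 13.4375
χ² = Σ (O − E)² / E
  white: (178 − 161.25)² / 161.25 = 1.7399
  yellow: (25 − 40.3125)² / 40.3125 = 5.8164
  green: (12 − 13.4375)² / 13.4375 = 0.1538
χ² = 1.7399 + 5.8164 + 0.1538 = 7.7101 ≈ 7.710
Degrees of freedom = 3 − 1 = 2; critical value at α = 0.05 is 5.991.
Since 7.710 > 5.991, we reject the null hypothesis — the data do not fit the 12:3:1 ratio.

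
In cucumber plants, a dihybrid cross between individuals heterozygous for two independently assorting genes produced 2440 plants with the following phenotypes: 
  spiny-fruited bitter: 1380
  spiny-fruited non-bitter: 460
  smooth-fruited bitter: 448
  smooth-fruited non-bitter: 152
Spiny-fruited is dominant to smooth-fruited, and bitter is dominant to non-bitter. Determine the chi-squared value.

0.254

A dihybrid F₂ with independent assortment and complete dominance at both loci gives a 9:3:3:1 phenotypic ratio.
The 9:3:3:1 ratio has 16 parts, so with N = 2440 the expected counts are:
  spiny-fruited bitter: 2440 × 9/16 = 1372.5
  spiny-fruited non-bitter: 2440 × 3/16 = 457.5
  smooth-fruited bitter: 2440 × 3/16 = 457.5
  smooth-fruited non-bitter: 2440 × 1/16 = 152.5
χ² = Σ (O − E)² / E
  spiny-fruited bitter: (1380 − 1372.5)² / 1372.5 = 0.0410
  spiny-fruited non-bitter: (460 − 457.5)² / 457.5 = 0.0137
  smooth-fruited bitter: (448 − 457.5)² / 457.5 = 0.1973
  smooth-fruited non-bitter: (152 − 152.5)² / 152.5 = 0.0016
χ² = 0.0410 + 0.0137 + 0.1973 + 0.0016 = 0.2536 ≈ 0.254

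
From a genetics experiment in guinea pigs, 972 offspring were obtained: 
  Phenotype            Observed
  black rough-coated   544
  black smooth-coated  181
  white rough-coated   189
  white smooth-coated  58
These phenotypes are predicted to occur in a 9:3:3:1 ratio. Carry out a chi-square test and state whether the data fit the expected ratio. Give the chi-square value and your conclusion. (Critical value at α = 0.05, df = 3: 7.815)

Expected counts for N = 972 under a 9:3:3:1 ratio (total parts = 16):
  black rough-coated: 972 × 9/16 = 546.75
  black smooth-coated: 972 × 3/16 = 182.25
  white rough-coated: 972 × 3/16 = 182.25
  white smooth-coated: 972 × 1/16 = 60.75
χ² = Σ (O − E)² / E
  black rough-coated: (544 − 546.75)² / 546.75 = 0.0138
  black smooth-coated: (181 − 182.25)² / 182.25 = 0.0086
  white rough-coated: (189 − 182.25)² / 182.25 = 0.2500
  white smooth-coated: (58 − 60.75)² / 60.75 = 0.1245
χ² = 0.0138 + 0.0086 + 0.2500 + 0.1245 = 0.3969 ≈ 0.397
Degrees of freedom = 4 − 1 = 3; critical value at α = 0.05 is 7.815.
Since 0.397 < 7.815, we fail to reject the null hypothesis — the data are consistent with the 9:3:3:1 ratio.

0.397; consistent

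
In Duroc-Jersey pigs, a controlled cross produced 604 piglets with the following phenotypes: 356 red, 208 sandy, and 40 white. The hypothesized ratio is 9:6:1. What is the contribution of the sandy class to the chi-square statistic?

1.511

Expected counts for N = 604 under a 9:6:1 ratio (total parts = 16):
  red: 604 × 9/16 = 339.75
  sandy: 604 × 6/16 = 226.5
  white: 604 × 1/16 = 37.75
Contribution of sandy: (208 − 226.5)² / 226.5 = 1.5110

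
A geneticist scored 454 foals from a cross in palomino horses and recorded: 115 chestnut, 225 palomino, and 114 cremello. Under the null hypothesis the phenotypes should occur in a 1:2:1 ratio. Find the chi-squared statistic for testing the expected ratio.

Under the 1:2:1 hypothesis (Σ ratio = 4, N = 454):
  chestnut: 454 × 1/4 = 113.5
  palomino: 454 × 2/4 = 227
  cremello: 454 × 1/4 = 113.5
χ² = Σ (O − E)² / E
  chestnut: (115 − 113.5)² / 113.5 = 0.0198
  palomino: (225 − 227)² / 227 = 0.0176
  cremello: (114 − 113.5)² / 113.5 = 0.0022
χ² = 0.0198 + 0.0176 + 0.0022 = 0.0396 ≈ 0.040

0.040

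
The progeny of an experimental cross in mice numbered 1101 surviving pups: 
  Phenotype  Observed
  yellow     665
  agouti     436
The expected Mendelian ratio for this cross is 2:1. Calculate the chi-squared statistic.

The 2:1 ratio has 3 parts, so with N = 1101 the expected counts are:
  yellow: 1101 × 2/3 = 734
  agouti: 1101 × 1/3 = 367
χ² = Σ (O − E)² / E
  yellow: (665 − 734)² / 734 = 6.4864
  agouti: (436 − 367)² / 367 = 12.9728
χ² = 6.4864 + 12.9728 = 19.4592 ≈ 19.459

19.459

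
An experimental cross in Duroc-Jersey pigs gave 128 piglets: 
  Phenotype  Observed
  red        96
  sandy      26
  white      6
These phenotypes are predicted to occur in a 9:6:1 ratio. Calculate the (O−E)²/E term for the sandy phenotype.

10.083

Total ratio parts = 16. Expected numbers out of 128:
  red: 128 × 9/16 = 72
  sandy: 128 × 6/16 = 48
  white: 128 × 1/16 = 8
Contribution of sandy: (26 − 48)² / 48 = 10.0833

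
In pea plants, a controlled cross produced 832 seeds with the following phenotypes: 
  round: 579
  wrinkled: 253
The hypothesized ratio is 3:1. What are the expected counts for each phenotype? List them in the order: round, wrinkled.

Total ratio parts = 4. Expected numbers out of 832:
  round: 832 × 3/4 = 624
  wrinkled: 832 × 1/4 = 208

624, 208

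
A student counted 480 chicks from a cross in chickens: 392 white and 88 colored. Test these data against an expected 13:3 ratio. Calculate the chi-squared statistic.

Expected counts for N = 480 under a 13:3 ratio (total parts = 16):
  white: 480 × 13/16 = 390
  colored: 480 × 3/16 = 90
χ² = Σ (O − E)² / E
  white: (392 − 390)² / 390 = 0.0103
  colored: (88 − 90)² / 90 = 0.0444
χ² = 0.0103 + 0.0444 = 0.0547 ≈ 0.055

0.055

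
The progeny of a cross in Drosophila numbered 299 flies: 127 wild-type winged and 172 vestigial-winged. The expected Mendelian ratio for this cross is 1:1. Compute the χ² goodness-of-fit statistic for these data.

6.773

Total ratio parts = 2. Expected numbers out of 299:
  wild-type winged: 299 × 1/2 = 149.5
  vestigial-winged: 299 × 1/2 = 149.5
χ² = Σ (O − E)² / E
  wild-type winged: (127 − 149.5)² / 149.5 = 3.3863
  vestigial-winged: (172 − 149.5)² / 149.5 = 3.3863
χ² = 3.3863 + 3.3863 = 6.7726 ≈ 6.773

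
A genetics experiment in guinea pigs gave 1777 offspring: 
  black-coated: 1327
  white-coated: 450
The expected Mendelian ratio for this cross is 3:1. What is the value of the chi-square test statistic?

Expected counts for N = 1777 under a 3:1 ratio (total parts = 4):
  black-coated: 1777 × 3/4 = 1332.75
  white-coated: 1777 × 1/4 = 444.25
χ² = Σ (O − E)² / E
  black-coated: (1327 − 1332.75)² / 1332.75 = 0.0248
  white-coated: (450 − 444.25)² / 444.25 = 0.0744
χ² = 0.0248 + 0.0744 = 0.0992 ≈ 0.099

0.099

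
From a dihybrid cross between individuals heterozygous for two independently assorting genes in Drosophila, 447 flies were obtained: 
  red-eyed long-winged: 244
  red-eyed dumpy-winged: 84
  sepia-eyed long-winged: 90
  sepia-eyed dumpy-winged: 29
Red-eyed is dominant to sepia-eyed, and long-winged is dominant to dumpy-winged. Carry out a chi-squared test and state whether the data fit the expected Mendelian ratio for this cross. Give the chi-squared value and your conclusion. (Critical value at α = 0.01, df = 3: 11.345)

A dihybrid F₂ with independent assortment and complete dominance at both loci gives a 9:3:3:1 phenotypic ratio.
Total ratio parts = 16. Expected numbers out of 447:
  red-eyed long-winged: 447 × 9/16 = 251.4375
  red-eyed dumpy-winged: 447 × 3/16 = 83.8125
  sepia-eyed long-winged: 447 × 3/16 = 83.8125
  sepia-eyed dumpy-winged: 447 × 1/16 = 27.9375
χ² = Σ (O − E)² / E
  red-eyed long-winged: (244 − 251.4375)² / 251.4375 = 0.2200
  red-eyed dumpy-winged: (84 − 83.8125)² / 83.8125 = 0.0004
  sepia-eyed long-winged: (90 − 83.8125)² / 83.8125 = 0.4568
  sepia-eyed dumpy-winged: (29 − 27.9375)² / 27.9375 = 0.0404
χ² = 0.2200 + 0.0004 + 0.4568 + 0.0404 = 0.7176 ≈ 0.718
Degrees of freedom = 4 − 1 = 3; critical value at α = 0.01 is 11.345.
Since 0.718 < 11.345, we fail to reject the null hypothesis — the data are consistent with the 9:3:3:1 ratio.

0.718; consistent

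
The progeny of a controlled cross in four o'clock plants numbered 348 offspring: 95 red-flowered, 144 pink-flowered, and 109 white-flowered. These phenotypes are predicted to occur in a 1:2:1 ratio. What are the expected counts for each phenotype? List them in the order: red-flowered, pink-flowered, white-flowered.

Expected counts for N = 348 under a 1:2:1 ratio (total parts = 4):
  red-flowered: 348 × 1/4 = 87
  pink-flowered: 348 × 2/4 = 174
  white-flowered: 348 × 1/4 = 87

87, 174, 87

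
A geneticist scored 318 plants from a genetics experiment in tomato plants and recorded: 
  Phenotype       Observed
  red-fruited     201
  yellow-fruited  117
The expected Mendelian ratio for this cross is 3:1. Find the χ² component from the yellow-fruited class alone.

Expected counts for N = 318 under a 3:1 ratio (total parts = 4):
  red-fruited: 318 × 3/4 = 238.5
  yellow-fruited: 318 × 1/4 = 79.5
Contribution of yellow-fruited: (117 − 79.5)² / 79.5 = 17.6887

17.689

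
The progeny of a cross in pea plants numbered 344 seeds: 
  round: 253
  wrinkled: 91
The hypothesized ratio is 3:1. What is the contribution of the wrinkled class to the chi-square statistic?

The 3:1 ratio has 4 parts, so with N = 344 the expected counts are:
  round: 344 × 3/4 = 258
  wrinkled: 344 × 1/4 = 86
Contribution of wrinkled: (91 − 86)² / 86 = 0.2907

0.291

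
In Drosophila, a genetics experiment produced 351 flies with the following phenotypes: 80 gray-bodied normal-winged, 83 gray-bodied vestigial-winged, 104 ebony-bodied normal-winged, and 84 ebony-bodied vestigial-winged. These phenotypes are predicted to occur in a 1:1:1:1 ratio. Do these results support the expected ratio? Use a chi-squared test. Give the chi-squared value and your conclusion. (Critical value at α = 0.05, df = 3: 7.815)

Total ratio parts = 4. Expected numbers out of 351:
  gray-bodied normal-winged: 351 × 1/4 = 87.75
  gray-bodied vestigial-winged: 351 × 1/4 = 87.75
  ebony-bodied normal-winged: 351 × 1/4 = 87.75
  ebony-bodied vestigial-winged: 351 × 1/4 = 87.75
χ² = Σ (O − E)² / E
  gray-bodied normal-winged: (80 − 87.75)² / 87.75 = 0.6845
  gray-bodied vestigial-winged: (83 − 87.75)² / 87.75 = 0.2571
  ebony-bodied normal-winged: (104 − 87.75)² / 87.75 = 3.0093
  ebony-bodied vestigial-winged: (84 − 87.75)² / 87.75 = 0.1603
χ² = 0.6845 + 0.2571 + 3.0093 + 0.1603 = 4.1112 ≈ 4.111
Degrees of freedom = 4 − 1 = 3; critical value at α = 0.05 is 7.815.
Since 4.111 < 7.815, we fail to reject the null hypothesis — the data are consistent with the 1:1:1:1 ratio.

4.111; consistent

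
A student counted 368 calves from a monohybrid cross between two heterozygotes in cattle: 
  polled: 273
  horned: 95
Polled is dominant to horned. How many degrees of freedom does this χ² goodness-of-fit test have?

1

For a monohybrid cross between heterozygotes with complete dominance, the expected phenotypic ratio is 3:1.
A goodness-of-fit test with 2 phenotype classes has df = 2 − 1 = 1.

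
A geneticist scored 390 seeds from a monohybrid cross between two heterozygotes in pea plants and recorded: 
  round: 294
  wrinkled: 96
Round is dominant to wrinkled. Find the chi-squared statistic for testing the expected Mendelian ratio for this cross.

For a monohybrid cross between heterozygotes with complete dominance, the expected phenotypic ratio is 3:1.
Total ratio parts = 4. Expected numbers out of 390:
  round: 390 × 3/4 = 292.5
  wrinkled: 390 × 1/4 = 97.5
χ² = Σ (O − E)² / E
  round: (294 − 292.5)² / 292.5 = 0.0077
  wrinkled: (96 − 97.5)² / 97.5 = 0.0231
χ² = 0.0077 + 0.0231 = 0.0308 ≈ 0.031

0.031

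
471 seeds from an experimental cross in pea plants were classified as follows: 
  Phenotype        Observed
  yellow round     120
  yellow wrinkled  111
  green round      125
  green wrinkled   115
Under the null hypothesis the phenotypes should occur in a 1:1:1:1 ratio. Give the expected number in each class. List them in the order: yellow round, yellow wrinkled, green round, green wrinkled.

117.75, 117.75, 117.75, 117.75

The 1:1:1:1 ratio has 4 parts, so with N = 471 the expected counts are:
  yellow round: 471 × 1/4 = 117.75
  yellow wrinkled: 471 × 1/4 = 117.75
  green round: 471 × 1/4 = 117.75
  green wrinkled: 471 × 1/4 = 117.75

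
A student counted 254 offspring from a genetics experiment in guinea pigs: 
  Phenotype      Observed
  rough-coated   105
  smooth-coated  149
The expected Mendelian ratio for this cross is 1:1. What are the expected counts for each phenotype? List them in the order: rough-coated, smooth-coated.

127, 127

Total ratio parts = 2. Expected numbers out of 254:
  rough-coated: 254 × 1/2 = 127
  smooth-coated: 254 × 1/2 = 127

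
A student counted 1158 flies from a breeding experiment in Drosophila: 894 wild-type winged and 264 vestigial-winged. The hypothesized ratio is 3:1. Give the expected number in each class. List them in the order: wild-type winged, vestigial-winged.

868.5, 289.5

Under the 3:1 hypothesis (Σ ratio = 4, N = 1158):
  wild-type winged: 1158 × 3/4 = 868.5
  vestigial-winged: 1158 × 1/4 = 289.5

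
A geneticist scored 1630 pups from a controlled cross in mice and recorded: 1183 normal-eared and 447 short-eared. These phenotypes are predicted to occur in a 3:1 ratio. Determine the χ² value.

Expected counts for N = 1630 under a 3:1 ratio (total parts = 4):
  normal-eared: 1630 × 3/4 = 1222.5
  short-eared: 1630 × 1/4 = 407.5
χ² = Σ (O − E)² / E
  normal-eared: (1183 − 1222.5)² / 1222.5 = 1.2763
  short-eared: (447 − 407.5)² / 407.5 = 3.8288
χ² = 1.2763 + 3.8288 = 5.1051 ≈ 5.105

5.105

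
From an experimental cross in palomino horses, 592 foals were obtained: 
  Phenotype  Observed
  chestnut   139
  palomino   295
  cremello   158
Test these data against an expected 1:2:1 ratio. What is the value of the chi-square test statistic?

1.226

Under the 1:2:1 hypothesis (Σ ratio = 4, N = 592):
  chestnut: 592 × 1/4 = 148
  palomino: 592 × 2/4 = 296
  cremello: 592 × 1/4 = 148
χ² = Σ (O − E)² / E
  chestnut: (139 − 148)² / 148 = 0.5473
  palomino: (295 − 296)² / 296 = 0.0034
  cremello: (158 − 148)² / 148 = 0.6757
χ² = 0.5473 + 0.0034 + 0.6757 = 1.2264 ≈ 1.226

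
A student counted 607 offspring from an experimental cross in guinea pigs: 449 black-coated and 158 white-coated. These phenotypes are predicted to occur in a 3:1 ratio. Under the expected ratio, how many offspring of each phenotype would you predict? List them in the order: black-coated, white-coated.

455.25, 151.75

Under the 3:1 hypothesis (Σ ratio = 4, N = 607):
  black-coated: 607 × 3/4 = 455.25
  white-coated: 607 × 1/4 = 151.75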